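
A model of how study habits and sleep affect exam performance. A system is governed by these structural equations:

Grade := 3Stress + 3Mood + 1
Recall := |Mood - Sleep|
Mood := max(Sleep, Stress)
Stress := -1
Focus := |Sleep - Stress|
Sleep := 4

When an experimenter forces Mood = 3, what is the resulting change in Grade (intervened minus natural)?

-3

Under do(Mood=3), the mechanism Mood := max(Sleep, Stress) is discarded; Mood is fixed at 3.
Grade = 3Stress + 3Mood + 1  [with Stress=-1, Mood=3]  = 7
Without intervention: Mood = max(Sleep, Stress)  [with Sleep=4, Stress=-1]  = 4; Grade = 3Stress + 3Mood + 1  [with Stress=-1, Mood=4]  = 10.
Change = 7 − 10 = -3.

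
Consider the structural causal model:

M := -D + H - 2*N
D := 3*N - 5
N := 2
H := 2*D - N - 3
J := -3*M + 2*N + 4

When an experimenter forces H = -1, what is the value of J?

26

do(H=-1) replaces the equation H := 2*D - N - 3 with the constant H = -1.
D = 3*N - 5  [with N=2]  = 1
M = -D + H - 2*N  [with D=1, H=-1, N=2]  = -6
J = -3*M + 2*N + 4  [with M=-6, N=2]  = 26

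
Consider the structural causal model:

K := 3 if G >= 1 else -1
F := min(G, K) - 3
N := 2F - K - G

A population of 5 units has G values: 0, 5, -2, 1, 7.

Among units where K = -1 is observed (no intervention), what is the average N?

-7

E[N|K=-1] averages over only the 2 units with K=-1 (G = 0, -2): N = -7, -7, mean -7.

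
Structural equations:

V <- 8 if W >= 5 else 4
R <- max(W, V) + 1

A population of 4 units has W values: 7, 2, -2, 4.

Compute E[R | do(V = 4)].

5.75

do(V=4) breaks V's dependence on W. With V=4 fixed, R across the units is 8, 5, 5, 5, mean 5.75.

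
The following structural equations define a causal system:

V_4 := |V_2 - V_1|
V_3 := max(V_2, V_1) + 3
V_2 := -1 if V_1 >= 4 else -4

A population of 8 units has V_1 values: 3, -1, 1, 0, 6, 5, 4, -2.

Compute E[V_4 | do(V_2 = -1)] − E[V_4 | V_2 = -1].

do(V_2=-1) breaks V_2's dependence on V_1. With V_2=-1 fixed, V_4 across the units is 4, 0, 2, 1, 7, 6, 5, 1, mean 3.25.
E[V_4|V_2=-1] averages over only the 3 units with V_2=-1 (V_1 = 6, 5, 4): V_4 = 7, 6, 5, mean 6.
Difference = 3.25 − 6 = -2.75.

-2.75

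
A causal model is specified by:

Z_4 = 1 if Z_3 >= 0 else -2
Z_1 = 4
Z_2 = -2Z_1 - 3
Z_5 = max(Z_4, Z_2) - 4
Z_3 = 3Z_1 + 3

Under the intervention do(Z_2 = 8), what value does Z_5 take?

do(Z_2=8) replaces the equation Z_2 = -2Z_1 - 3 with the constant Z_2 = 8.
Z_3 = 3Z_1 + 3  [with Z_1=4]  = 15
Z_4 = 1 if Z_3 >= 0 else -2  [with Z_3=15]  = 1
Z_5 = max(Z_4, Z_2) - 4  [with Z_4=1, Z_2=8]  = 4

4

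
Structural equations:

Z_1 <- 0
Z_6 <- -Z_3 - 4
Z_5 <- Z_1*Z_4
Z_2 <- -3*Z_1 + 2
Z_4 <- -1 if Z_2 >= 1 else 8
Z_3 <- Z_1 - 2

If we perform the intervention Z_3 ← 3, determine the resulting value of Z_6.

The intervention breaks the incoming arrows to Z_3: Z_3 <- Z_1 - 2 no longer applies, and Z_3 = 3.
Z_6 = -Z_3 - 4  [with Z_3=3]  = -7

-7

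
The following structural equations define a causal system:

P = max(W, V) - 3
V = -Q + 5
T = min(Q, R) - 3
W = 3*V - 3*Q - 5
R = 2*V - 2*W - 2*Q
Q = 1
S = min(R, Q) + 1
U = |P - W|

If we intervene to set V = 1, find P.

-2

do(V=1) replaces the equation V = -Q + 5 with the constant V = 1.
W = 3*V - 3*Q - 5  [with V=1, Q=1]  = -5
P = max(W, V) - 3  [with W=-5, V=1]  = -2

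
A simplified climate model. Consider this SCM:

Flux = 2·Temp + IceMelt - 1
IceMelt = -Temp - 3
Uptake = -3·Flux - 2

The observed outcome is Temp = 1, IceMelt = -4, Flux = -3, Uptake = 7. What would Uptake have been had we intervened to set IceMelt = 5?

-20

Under do(IceMelt=5), the mechanism IceMelt = -Temp - 3 is discarded; IceMelt is fixed at 5.
Flux = 2·Temp + IceMelt - 1  [with Temp=1, IceMelt=5]  = 6
Uptake = -3·Flux - 2  [with Flux=6]  = -20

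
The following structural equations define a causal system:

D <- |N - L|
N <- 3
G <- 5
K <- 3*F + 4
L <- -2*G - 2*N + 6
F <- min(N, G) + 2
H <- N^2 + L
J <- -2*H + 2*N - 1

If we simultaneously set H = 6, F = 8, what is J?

Under do(H = 6, F = 8), each intervened variable's structural equation is replaced by its fixed value.
J = -2*H + 2*N - 1  [with H=6, N=3]  = -7

-7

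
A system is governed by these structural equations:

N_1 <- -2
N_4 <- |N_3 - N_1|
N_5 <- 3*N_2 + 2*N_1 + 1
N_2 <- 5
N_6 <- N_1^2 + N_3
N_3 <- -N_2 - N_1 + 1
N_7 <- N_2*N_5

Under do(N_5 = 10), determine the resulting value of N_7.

Under do(N_5=10), the mechanism N_5 <- 3*N_2 + 2*N_1 + 1 is discarded; N_5 is fixed at 10.
N_7 = N_2*N_5  [with N_2=5, N_5=10]  = 50

50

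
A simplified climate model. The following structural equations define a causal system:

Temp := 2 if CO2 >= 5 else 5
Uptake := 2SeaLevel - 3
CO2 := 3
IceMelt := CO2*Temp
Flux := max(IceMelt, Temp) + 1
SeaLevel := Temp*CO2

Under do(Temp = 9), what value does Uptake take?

51

Under do(Temp=9), the mechanism Temp := 2 if CO2 >= 5 else 5 is discarded; Temp is fixed at 9.
SeaLevel = Temp*CO2  [with Temp=9, CO2=3]  = 27
Uptake = 2SeaLevel - 3  [with SeaLevel=27]  = 51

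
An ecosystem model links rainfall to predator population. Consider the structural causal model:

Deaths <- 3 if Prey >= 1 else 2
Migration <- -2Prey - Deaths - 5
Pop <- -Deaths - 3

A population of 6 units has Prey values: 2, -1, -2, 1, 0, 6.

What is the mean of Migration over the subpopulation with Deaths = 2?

E[Migration|Deaths=2] averages over only the 3 units with Deaths=2 (Prey = -1, -2, 0): Migration = -5, -3, -7, mean -5.

-5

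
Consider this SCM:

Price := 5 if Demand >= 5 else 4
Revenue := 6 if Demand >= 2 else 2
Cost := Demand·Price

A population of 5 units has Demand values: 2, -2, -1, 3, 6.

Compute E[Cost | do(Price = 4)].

Every unit gets Price=4 under the intervention. Cost values become 8, -8, -4, 12, 24; E[Cost|do(Price=4)] = 6.4.

6.4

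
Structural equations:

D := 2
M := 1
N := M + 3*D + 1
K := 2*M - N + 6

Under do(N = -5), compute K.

The intervention breaks the incoming arrows to N: N := M + 3*D + 1 no longer applies, and N = -5.
K = 2*M - N + 6  [with M=1, N=-5]  = 13

13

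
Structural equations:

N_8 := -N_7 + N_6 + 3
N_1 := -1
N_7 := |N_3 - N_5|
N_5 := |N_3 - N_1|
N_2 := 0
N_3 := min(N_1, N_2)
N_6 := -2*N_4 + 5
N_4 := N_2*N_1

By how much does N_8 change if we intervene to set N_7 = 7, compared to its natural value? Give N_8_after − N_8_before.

do(N_7=7) replaces the equation N_7 := |N_3 - N_5| with the constant N_7 = 7.
N_4 = N_2*N_1  [with N_2=0, N_1=-1]  = 0
N_6 = -2*N_4 + 5  [with N_4=0]  = 5
N_8 = -N_7 + N_6 + 3  [with N_7=7, N_6=5]  = 1
Without intervention: N_3 = min(N_1, N_2)  [with N_1=-1, N_2=0]  = -1; N_4 = N_2*N_1  [with N_2=0, N_1=-1]  = 0; N_5 = |N_3 - N_1|  [with N_3=-1, N_1=-1]  = 0; N_6 = -2*N_4 + 5  [with N_4=0]  = 5; N_7 = |N_3 - N_5|  [with N_3=-1, N_5=0]  = 1; N_8 = -N_7 + N_6 + 3  [with N_7=1, N_6=5]  = 7.
Change = 1 − 7 = -6.

-6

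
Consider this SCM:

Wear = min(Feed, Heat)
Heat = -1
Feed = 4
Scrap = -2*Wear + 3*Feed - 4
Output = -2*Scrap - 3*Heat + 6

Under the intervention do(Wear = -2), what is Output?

do(Wear=-2) replaces the equation Wear = min(Feed, Heat) with the constant Wear = -2.
Scrap = -2*Wear + 3*Feed - 4  [with Wear=-2, Feed=4]  = 12
Output = -2*Scrap - 3*Heat + 6  [with Scrap=12, Heat=-1]  = -15

-15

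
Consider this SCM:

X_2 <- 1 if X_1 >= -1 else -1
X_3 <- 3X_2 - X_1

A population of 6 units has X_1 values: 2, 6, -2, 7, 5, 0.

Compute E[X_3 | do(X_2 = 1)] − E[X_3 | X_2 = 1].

1

do(X_2=1) breaks X_2's dependence on X_1. With X_2=1 fixed, X_3 across the units is 1, -3, 5, -4, -2, 3, mean 0.
Observing X_2=1 restricts to units where X_2's equation naturally yields 1: X_1 ∈ {2, 6, 7, 5, 0}. In that subpopulation X_3 = 1, -3, -4, -2, 3, mean -1.
Difference = 0 − (-1) = 1.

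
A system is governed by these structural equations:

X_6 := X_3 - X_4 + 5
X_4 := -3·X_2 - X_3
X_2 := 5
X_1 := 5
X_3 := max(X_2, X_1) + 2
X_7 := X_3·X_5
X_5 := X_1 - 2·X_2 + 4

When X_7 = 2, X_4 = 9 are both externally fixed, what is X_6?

Setting X_7 = 2, X_4 = 9 by intervention discards those variables' equations.
X_3 = max(X_2, X_1) + 2  [with X_2=5, X_1=5]  = 7
X_6 = X_3 - X_4 + 5  [with X_3=7, X_4=9]  = 3

3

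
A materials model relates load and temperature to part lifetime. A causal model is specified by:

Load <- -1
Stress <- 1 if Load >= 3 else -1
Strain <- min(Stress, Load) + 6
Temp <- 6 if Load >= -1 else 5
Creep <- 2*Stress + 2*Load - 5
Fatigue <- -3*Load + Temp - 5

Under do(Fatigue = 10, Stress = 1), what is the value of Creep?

The joint intervention fixes Fatigue = 10, Stress = 1, removing each variable's own equation.
Creep = 2*Stress + 2*Load - 5  [with Stress=1, Load=-1]  = -5

-5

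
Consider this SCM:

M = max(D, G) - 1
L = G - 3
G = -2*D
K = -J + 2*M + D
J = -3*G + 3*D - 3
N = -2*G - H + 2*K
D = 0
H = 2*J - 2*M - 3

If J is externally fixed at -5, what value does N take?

17

The intervention breaks the incoming arrows to J: J = -3*G + 3*D - 3 no longer applies, and J = -5.
G = -2*D  [with D=0]  = 0
M = max(D, G) - 1  [with D=0, G=0]  = -1
H = 2*J - 2*M - 3  [with J=-5, M=-1]  = -11
K = -J + 2*M + D  [with J=-5, M=-1, D=0]  = 3
N = -2*G - H + 2*K  [with G=0, H=-11, K=3]  = 17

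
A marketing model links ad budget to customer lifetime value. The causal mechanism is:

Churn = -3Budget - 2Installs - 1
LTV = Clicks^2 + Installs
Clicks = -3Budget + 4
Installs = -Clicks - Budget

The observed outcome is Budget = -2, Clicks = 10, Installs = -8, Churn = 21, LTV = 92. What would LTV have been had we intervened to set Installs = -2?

do(Installs=-2) replaces the equation Installs = -Clicks - Budget with the constant Installs = -2.
Clicks = -3Budget + 4  [with Budget=-2]  = 10
LTV = Clicks^2 + Installs  [with Clicks=10, Installs=-2]  = 98

98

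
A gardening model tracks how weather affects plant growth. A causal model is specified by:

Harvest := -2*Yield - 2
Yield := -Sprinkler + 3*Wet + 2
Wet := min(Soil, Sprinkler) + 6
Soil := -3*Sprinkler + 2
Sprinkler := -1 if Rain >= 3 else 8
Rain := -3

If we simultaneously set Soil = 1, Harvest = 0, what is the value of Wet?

7

Setting Soil = 1, Harvest = 0 by intervention discards those variables' equations.
Sprinkler = -1 if Rain >= 3 else 8  [with Rain=-3]  = 8
Wet = min(Soil, Sprinkler) + 6  [with Soil=1, Sprinkler=8]  = 7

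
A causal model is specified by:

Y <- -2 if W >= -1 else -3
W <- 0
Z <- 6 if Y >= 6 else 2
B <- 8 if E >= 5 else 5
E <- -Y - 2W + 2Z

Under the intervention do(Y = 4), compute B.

5

do(Y=4) replaces the equation Y <- -2 if W >= -1 else -3 with the constant Y = 4.
Z = 6 if Y >= 6 else 2  [with Y=4]  = 2
E = -Y - 2W + 2Z  [with Y=4, W=0, Z=2]  = 0
B = 8 if E >= 5 else 5  [with E=0]  = 5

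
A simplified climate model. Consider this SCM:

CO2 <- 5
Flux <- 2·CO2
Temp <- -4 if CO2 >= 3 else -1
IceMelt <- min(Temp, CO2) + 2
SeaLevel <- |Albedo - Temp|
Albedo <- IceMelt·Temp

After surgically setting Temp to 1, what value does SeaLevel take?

2

do(Temp=1) replaces the equation Temp <- -4 if CO2 >= 3 else -1 with the constant Temp = 1.
IceMelt = min(Temp, CO2) + 2  [with Temp=1, CO2=5]  = 3
Albedo = IceMelt·Temp  [with IceMelt=3, Temp=1]  = 3
SeaLevel = |Albedo - Temp|  [with Albedo=3, Temp=1]  = 2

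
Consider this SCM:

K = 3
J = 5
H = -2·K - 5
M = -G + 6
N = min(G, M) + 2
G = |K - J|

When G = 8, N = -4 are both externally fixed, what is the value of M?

-2

The joint intervention fixes G = 8, N = -4, removing each variable's own equation.
M = -G + 6  [with G=8]  = -2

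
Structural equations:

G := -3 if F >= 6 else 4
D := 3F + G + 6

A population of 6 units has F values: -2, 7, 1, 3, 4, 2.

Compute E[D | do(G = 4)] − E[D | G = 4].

2.7

Under do(G=4), G's equation is replaced by G=4 for every unit. Per-unit D: 4, 31, 13, 19, 22, 16. Mean = 17.5.
Conditioning on G=4 selects the 5 unit(s) with F ∈ {-2, 1, 3, 4, 2}. Their D values: 4, 13, 19, 22, 16. Mean = 14.8.
Difference = 17.5 − 14.8 = 2.7.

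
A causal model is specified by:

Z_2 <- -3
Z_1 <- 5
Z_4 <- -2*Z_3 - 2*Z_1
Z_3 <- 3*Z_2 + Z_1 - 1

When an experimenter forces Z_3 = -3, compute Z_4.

The intervention breaks the incoming arrows to Z_3: Z_3 <- 3*Z_2 + Z_1 - 1 no longer applies, and Z_3 = -3.
Z_4 = -2*Z_3 - 2*Z_1  [with Z_3=-3, Z_1=5]  = -4

-4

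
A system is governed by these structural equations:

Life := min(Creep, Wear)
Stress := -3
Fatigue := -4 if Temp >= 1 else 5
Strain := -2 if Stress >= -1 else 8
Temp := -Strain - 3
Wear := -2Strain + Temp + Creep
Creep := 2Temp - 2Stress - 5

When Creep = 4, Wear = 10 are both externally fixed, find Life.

Under do(Creep = 4, Wear = 10), each intervened variable's structural equation is replaced by its fixed value.
Life = min(Creep, Wear)  [with Creep=4, Wear=10]  = 4

4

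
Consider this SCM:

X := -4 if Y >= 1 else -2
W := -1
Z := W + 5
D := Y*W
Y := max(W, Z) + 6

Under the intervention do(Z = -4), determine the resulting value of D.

Under do(Z=-4), the mechanism Z := W + 5 is discarded; Z is fixed at -4.
Y = max(W, Z) + 6  [with W=-1, Z=-4]  = 5
D = Y*W  [with Y=5, W=-1]  = -5

-5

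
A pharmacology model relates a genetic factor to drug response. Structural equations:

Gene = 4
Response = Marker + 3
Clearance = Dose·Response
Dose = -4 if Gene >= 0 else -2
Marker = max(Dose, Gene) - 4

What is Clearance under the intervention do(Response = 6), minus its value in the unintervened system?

-12

Intervening sets Response = 6 and removes its equation (Response = Marker + 3).
Dose = -4 if Gene >= 0 else -2  [with Gene=4]  = -4
Clearance = Dose·Response  [with Dose=-4, Response=6]  = -24
Without intervention: Dose = -4 if Gene >= 0 else -2  [with Gene=4]  = -4; Marker = max(Dose, Gene) - 4  [with Dose=-4, Gene=4]  = 0; Response = Marker + 3  [with Marker=0]  = 3; Clearance = Dose·Response  [with Dose=-4, Response=3]  = -12.
Change = -24 − (-12) = -12.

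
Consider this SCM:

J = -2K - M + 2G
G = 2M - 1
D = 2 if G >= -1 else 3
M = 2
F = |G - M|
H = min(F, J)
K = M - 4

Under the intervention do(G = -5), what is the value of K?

Under do(G=-5), the mechanism G = 2M - 1 is discarded; G is fixed at -5.
Since K is not a descendant of the intervened variable, it is unaffected.
K = M - 4  [with M=2]  = -2

-2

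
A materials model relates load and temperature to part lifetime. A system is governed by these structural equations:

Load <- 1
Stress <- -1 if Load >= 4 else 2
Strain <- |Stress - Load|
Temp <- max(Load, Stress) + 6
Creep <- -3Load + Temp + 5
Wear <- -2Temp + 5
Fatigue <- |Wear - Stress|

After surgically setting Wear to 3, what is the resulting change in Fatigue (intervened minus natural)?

Intervening sets Wear = 3 and removes its equation (Wear <- -2Temp + 5).
Stress = -1 if Load >= 4 else 2  [with Load=1]  = 2
Fatigue = |Wear - Stress|  [with Wear=3, Stress=2]  = 1
Without intervention: Stress = -1 if Load >= 4 else 2  [with Load=1]  = 2; Temp = max(Load, Stress) + 6  [with Load=1, Stress=2]  = 8; Wear = -2Temp + 5  [with Temp=8]  = -11; Fatigue = |Wear - Stress|  [with Wear=-11, Stress=2]  = 13.
Change = 1 − 13 = -12.

-12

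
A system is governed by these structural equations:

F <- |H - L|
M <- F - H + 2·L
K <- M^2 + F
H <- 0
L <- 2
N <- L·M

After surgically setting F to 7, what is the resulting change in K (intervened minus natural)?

do(F=7) replaces the equation F <- |H - L| with the constant F = 7.
M = F - H + 2·L  [with F=7, H=0, L=2]  = 11
K = M^2 + F  [with M=11, F=7]  = 128
Without intervention: F = |H - L|  [with H=0, L=2]  = 2; M = F - H + 2·L  [with F=2, H=0, L=2]  = 6; K = M^2 + F  [with M=6, F=2]  = 38.
Change = 128 − 38 = 90.

90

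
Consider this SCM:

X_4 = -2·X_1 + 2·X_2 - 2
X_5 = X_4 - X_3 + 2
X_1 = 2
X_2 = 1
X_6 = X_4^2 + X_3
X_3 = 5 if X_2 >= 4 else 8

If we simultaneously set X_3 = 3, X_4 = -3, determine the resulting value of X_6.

12

Setting X_3 = 3, X_4 = -3 by intervention discards those variables' equations.
X_6 = X_4^2 + X_3  [with X_4=-3, X_3=3]  = 12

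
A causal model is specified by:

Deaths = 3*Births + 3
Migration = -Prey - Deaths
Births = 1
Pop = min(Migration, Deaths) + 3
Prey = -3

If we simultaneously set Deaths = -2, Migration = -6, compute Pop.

-3

Setting Deaths = -2, Migration = -6 by intervention discards those variables' equations.
Pop = min(Migration, Deaths) + 3  [with Migration=-6, Deaths=-2]  = -3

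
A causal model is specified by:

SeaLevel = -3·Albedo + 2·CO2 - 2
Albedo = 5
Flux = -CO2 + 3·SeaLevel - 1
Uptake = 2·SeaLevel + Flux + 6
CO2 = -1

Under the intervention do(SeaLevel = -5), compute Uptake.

-19

do(SeaLevel=-5) replaces the equation SeaLevel = -3·Albedo + 2·CO2 - 2 with the constant SeaLevel = -5.
Flux = -CO2 + 3·SeaLevel - 1  [with CO2=-1, SeaLevel=-5]  = -15
Uptake = 2·SeaLevel + Flux + 6  [with SeaLevel=-5, Flux=-15]  = -19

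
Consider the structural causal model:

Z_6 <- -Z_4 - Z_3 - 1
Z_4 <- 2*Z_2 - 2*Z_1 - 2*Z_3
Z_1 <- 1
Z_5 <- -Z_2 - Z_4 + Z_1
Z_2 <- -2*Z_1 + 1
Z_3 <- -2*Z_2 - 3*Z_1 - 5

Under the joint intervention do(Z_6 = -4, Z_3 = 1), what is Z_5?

Under do(Z_6 = -4, Z_3 = 1), each intervened variable's structural equation is replaced by its fixed value.
Z_2 = -2*Z_1 + 1  [with Z_1=1]  = -1
Z_4 = 2*Z_2 - 2*Z_1 - 2*Z_3  [with Z_2=-1, Z_1=1, Z_3=1]  = -6
Z_5 = -Z_2 - Z_4 + Z_1  [with Z_2=-1, Z_4=-6, Z_1=1]  = 8

8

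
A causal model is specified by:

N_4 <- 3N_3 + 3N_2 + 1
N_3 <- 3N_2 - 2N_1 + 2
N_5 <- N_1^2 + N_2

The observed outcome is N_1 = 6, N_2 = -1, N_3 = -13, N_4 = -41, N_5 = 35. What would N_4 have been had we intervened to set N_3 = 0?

-2

The intervention breaks the incoming arrows to N_3: N_3 <- 3N_2 - 2N_1 + 2 no longer applies, and N_3 = 0.
N_4 = 3N_3 + 3N_2 + 1  [with N_3=0, N_2=-1]  = -2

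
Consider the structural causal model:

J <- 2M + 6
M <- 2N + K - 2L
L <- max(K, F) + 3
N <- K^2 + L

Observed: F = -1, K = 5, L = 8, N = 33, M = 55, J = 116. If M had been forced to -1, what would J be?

The intervention breaks the incoming arrows to M: M <- 2N + K - 2L no longer applies, and M = -1.
J = 2M + 6  [with M=-1]  = 4

4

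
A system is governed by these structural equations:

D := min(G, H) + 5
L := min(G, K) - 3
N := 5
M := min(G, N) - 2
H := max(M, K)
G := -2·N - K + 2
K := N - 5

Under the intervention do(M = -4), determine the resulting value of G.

-8

Under do(M=-4), the mechanism M := min(G, N) - 2 is discarded; M is fixed at -4.
Since G is not a descendant of the intervened variable, it is unaffected.
K = N - 5  [with N=5]  = 0
G = -2·N - K + 2  [with N=5, K=0]  = -8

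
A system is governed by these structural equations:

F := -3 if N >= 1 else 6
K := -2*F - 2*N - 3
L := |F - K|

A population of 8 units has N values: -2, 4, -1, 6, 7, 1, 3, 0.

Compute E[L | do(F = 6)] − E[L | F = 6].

6.5

Every unit gets F=6 under the intervention. L values become 17, 29, 19, 33, 35, 23, 27, 21; E[L|do(F=6)] = 25.5.
Conditioning on F=6 selects the 3 unit(s) with N ∈ {-2, -1, 0}. Their L values: 17, 19, 21. Mean = 19.
Difference = 25.5 − 19 = 6.5.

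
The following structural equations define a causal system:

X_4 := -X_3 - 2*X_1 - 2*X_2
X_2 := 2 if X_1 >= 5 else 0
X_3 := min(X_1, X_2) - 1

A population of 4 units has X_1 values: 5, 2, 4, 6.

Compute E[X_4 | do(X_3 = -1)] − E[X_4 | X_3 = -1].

The intervention sets X_3=-1 in all 4 units regardless of X_1. Recomputing X_4 per unit gives -13, -3, -7, -15; average -9.5.
E[X_4|X_3=-1] averages over only the 2 units with X_3=-1 (X_1 = 2, 4): X_4 = -3, -7, mean -5.
Difference = -9.5 − (-5) = -4.5.

-4.5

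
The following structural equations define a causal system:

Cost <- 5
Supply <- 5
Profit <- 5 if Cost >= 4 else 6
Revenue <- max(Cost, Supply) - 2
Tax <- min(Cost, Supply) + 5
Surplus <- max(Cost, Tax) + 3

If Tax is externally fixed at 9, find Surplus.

12

Under do(Tax=9), the mechanism Tax <- min(Cost, Supply) + 5 is discarded; Tax is fixed at 9.
Surplus = max(Cost, Tax) + 3  [with Cost=5, Tax=9]  = 12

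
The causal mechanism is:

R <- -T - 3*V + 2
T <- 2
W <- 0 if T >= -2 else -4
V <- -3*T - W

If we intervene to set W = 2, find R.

Under do(W=2), the mechanism W <- 0 if T >= -2 else -4 is discarded; W is fixed at 2.
V = -3*T - W  [with T=2, W=2]  = -8
R = -T - 3*V + 2  [with T=2, V=-8]  = 24

24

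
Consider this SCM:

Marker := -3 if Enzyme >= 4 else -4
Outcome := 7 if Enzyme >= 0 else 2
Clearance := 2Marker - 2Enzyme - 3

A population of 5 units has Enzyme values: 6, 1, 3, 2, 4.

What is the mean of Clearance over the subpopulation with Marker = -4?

-15

E[Clearance|Marker=-4] averages over only the 3 units with Marker=-4 (Enzyme = 1, 3, 2): Clearance = -13, -17, -15, mean -15.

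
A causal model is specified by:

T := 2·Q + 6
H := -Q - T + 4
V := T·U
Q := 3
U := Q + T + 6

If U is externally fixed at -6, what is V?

The intervention breaks the incoming arrows to U: U := Q + T + 6 no longer applies, and U = -6.
T = 2·Q + 6  [with Q=3]  = 12
V = T·U  [with T=12, U=-6]  = -72

-72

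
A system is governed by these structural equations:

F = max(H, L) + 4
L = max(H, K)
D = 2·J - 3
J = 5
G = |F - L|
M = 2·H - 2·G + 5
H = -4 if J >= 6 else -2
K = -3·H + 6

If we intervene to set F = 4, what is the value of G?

Intervening sets F = 4 and removes its equation (F = max(H, L) + 4).
H = -4 if J >= 6 else -2  [with J=5]  = -2
K = -3·H + 6  [with H=-2]  = 12
L = max(H, K)  [with H=-2, K=12]  = 12
G = |F - L|  [with F=4, L=12]  = 8

8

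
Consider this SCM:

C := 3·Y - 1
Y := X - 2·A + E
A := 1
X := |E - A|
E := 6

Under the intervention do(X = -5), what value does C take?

-4

do(X=-5) replaces the equation X := |E - A| with the constant X = -5.
Y = X - 2·A + E  [with X=-5, A=1, E=6]  = -1
C = 3·Y - 1  [with Y=-1]  = -4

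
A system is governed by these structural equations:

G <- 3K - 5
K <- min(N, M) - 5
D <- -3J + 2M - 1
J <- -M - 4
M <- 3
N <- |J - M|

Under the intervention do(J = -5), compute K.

-2

Under do(J=-5), the mechanism J <- -M - 4 is discarded; J is fixed at -5.
N = |J - M|  [with J=-5, M=3]  = 8
K = min(N, M) - 5  [with N=8, M=3]  = -2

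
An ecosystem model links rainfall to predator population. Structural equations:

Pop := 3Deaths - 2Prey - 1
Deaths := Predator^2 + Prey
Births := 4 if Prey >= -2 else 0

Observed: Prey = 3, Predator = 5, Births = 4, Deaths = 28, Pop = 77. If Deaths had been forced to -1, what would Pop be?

Intervening sets Deaths = -1 and removes its equation (Deaths := Predator^2 + Prey).
Pop = 3Deaths - 2Prey - 1  [with Deaths=-1, Prey=3]  = -10

-10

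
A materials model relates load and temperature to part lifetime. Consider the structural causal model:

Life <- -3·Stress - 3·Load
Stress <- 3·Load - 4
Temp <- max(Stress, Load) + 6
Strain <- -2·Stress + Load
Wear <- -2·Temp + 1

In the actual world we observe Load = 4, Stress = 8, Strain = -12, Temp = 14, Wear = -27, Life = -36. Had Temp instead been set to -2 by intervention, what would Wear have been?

Intervening sets Temp = -2 and removes its equation (Temp <- max(Stress, Load) + 6).
Wear = -2·Temp + 1  [with Temp=-2]  = 5

5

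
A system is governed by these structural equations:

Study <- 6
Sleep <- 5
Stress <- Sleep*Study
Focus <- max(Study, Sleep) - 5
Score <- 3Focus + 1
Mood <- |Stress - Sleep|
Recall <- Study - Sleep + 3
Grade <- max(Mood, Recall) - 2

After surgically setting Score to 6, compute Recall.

4

Under do(Score=6), the mechanism Score <- 3Focus + 1 is discarded; Score is fixed at 6.
Since Recall is not a descendant of the intervened variable, it is unaffected.
Recall = Study - Sleep + 3  [with Study=6, Sleep=5]  = 4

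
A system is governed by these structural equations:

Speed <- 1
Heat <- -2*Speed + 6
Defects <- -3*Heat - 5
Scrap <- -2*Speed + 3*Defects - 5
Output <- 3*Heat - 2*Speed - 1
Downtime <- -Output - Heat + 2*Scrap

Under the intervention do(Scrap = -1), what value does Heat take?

4

The intervention breaks the incoming arrows to Scrap: Scrap <- -2*Speed + 3*Defects - 5 no longer applies, and Scrap = -1.
Since Heat is not a descendant of the intervened variable, it is unaffected.
Heat = -2*Speed + 6  [with Speed=1]  = 4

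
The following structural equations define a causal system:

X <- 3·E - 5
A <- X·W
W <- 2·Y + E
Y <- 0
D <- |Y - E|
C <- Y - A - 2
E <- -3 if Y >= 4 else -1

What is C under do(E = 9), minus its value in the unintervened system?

Under do(E=9), the mechanism E <- -3 if Y >= 4 else -1 is discarded; E is fixed at 9.
X = 3·E - 5  [with E=9]  = 22
W = 2·Y + E  [with Y=0, E=9]  = 9
A = X·W  [with X=22, W=9]  = 198
C = Y - A - 2  [with Y=0, A=198]  = -200
Without intervention: E = -3 if Y >= 4 else -1  [with Y=0]  = -1; X = 3·E - 5  [with E=-1]  = -8; W = 2·Y + E  [with Y=0, E=-1]  = -1; A = X·W  [with X=-8, W=-1]  = 8; C = Y - A - 2  [with Y=0, A=8]  = -10.
Change = -200 − (-10) = -190.

-190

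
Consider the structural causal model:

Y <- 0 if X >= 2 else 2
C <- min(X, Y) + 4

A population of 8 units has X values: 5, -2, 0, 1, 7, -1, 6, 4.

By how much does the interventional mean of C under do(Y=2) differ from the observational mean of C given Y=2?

do(Y=2) breaks Y's dependence on X. With Y=2 fixed, C across the units is 6, 2, 4, 5, 6, 3, 6, 6, mean 4.75.
E[C|Y=2] averages over only the 4 units with Y=2 (X = -2, 0, 1, -1): C = 2, 4, 5, 3, mean 3.5.
Difference = 4.75 − 3.5 = 1.25.

1.25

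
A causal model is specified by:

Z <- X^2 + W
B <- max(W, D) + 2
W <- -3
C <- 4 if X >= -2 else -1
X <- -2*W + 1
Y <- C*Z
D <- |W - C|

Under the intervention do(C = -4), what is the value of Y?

-184

The intervention breaks the incoming arrows to C: C <- 4 if X >= -2 else -1 no longer applies, and C = -4.
X = -2*W + 1  [with W=-3]  = 7
Z = X^2 + W  [with X=7, W=-3]  = 46
Y = C*Z  [with C=-4, Z=46]  = -184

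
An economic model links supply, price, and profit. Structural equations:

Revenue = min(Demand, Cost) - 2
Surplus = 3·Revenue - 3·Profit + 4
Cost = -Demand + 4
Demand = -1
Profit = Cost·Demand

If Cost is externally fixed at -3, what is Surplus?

-20

do(Cost=-3) replaces the equation Cost = -Demand + 4 with the constant Cost = -3.
Revenue = min(Demand, Cost) - 2  [with Demand=-1, Cost=-3]  = -5
Profit = Cost·Demand  [with Cost=-3, Demand=-1]  = 3
Surplus = 3·Revenue - 3·Profit + 4  [with Revenue=-5, Profit=3]  = -20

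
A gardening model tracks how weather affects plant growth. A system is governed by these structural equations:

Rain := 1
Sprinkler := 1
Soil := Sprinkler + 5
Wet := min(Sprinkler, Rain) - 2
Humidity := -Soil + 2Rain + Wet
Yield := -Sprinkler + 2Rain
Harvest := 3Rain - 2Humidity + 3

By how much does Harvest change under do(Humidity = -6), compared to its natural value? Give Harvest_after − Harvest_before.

2

Under do(Humidity=-6), the mechanism Humidity := -Soil + 2Rain + Wet is discarded; Humidity is fixed at -6.
Harvest = 3Rain - 2Humidity + 3  [with Rain=1, Humidity=-6]  = 18
Without intervention: Soil = Sprinkler + 5  [with Sprinkler=1]  = 6; Wet = min(Sprinkler, Rain) - 2  [with Sprinkler=1, Rain=1]  = -1; Humidity = -Soil + 2Rain + Wet  [with Soil=6, Rain=1, Wet=-1]  = -5; Harvest = 3Rain - 2Humidity + 3  [with Rain=1, Humidity=-5]  = 16.
Change = 18 − 16 = 2.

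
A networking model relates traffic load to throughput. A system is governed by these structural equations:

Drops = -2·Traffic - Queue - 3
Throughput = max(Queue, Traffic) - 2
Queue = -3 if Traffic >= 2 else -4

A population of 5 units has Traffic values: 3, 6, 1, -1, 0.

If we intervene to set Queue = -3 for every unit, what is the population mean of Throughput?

-0.2

The intervention sets Queue=-3 in all 5 units regardless of Traffic. Recomputing Throughput per unit gives 1, 4, -1, -3, -2; average -0.2.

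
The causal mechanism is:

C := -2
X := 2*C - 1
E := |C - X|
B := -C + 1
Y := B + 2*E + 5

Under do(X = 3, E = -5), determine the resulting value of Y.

-2

Under do(X = 3, E = -5), each intervened variable's structural equation is replaced by its fixed value.
B = -C + 1  [with C=-2]  = 3
Y = B + 2*E + 5  [with B=3, E=-5]  = -2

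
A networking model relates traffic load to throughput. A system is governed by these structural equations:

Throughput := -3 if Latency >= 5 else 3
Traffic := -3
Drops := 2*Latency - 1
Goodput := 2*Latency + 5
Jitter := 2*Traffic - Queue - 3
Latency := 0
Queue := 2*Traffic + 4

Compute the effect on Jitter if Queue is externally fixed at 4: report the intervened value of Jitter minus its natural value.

-6

do(Queue=4) replaces the equation Queue := 2*Traffic + 4 with the constant Queue = 4.
Jitter = 2*Traffic - Queue - 3  [with Traffic=-3, Queue=4]  = -13
Without intervention: Queue = 2*Traffic + 4  [with Traffic=-3]  = -2; Jitter = 2*Traffic - Queue - 3  [with Traffic=-3, Queue=-2]  = -7.
Change = -13 − (-7) = -6.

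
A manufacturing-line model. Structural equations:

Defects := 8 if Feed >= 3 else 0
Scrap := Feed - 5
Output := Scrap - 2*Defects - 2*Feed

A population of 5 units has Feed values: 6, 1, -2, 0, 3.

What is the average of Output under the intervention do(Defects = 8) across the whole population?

-22.6

The intervention sets Defects=8 in all 5 units regardless of Feed. Recomputing Output per unit gives -27, -22, -19, -21, -24; average -22.6.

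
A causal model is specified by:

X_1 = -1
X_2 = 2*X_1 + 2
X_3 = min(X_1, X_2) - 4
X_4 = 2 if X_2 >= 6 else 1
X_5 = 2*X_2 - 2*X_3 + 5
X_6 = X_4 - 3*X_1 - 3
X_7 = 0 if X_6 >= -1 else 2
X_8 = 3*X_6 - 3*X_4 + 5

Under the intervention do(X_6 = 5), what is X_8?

Intervening sets X_6 = 5 and removes its equation (X_6 = X_4 - 3*X_1 - 3).
X_2 = 2*X_1 + 2  [with X_1=-1]  = 0
X_4 = 2 if X_2 >= 6 else 1  [with X_2=0]  = 1
X_8 = 3*X_6 - 3*X_4 + 5  [with X_6=5, X_4=1]  = 17

17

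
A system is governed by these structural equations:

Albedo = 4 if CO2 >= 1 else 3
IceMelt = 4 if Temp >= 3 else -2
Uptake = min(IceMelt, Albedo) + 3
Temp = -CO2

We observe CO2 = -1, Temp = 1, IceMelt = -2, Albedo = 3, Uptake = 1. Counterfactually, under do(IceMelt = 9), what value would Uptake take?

6

do(IceMelt=9) replaces the equation IceMelt = 4 if Temp >= 3 else -2 with the constant IceMelt = 9.
Albedo = 4 if CO2 >= 1 else 3  [with CO2=-1]  = 3
Uptake = min(IceMelt, Albedo) + 3  [with IceMelt=9, Albedo=3]  = 6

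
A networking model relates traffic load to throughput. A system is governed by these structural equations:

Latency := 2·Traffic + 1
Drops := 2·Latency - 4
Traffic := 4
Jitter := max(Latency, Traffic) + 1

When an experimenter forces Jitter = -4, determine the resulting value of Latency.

The intervention breaks the incoming arrows to Jitter: Jitter := max(Latency, Traffic) + 1 no longer applies, and Jitter = -4.
Since Latency is not a descendant of the intervened variable, it is unaffected.
Latency = 2·Traffic + 1  [with Traffic=4]  = 9

9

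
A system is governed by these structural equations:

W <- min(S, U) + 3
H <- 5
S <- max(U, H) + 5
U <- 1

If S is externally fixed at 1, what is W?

4

The intervention breaks the incoming arrows to S: S <- max(U, H) + 5 no longer applies, and S = 1.
W = min(S, U) + 3  [with S=1, U=1]  = 4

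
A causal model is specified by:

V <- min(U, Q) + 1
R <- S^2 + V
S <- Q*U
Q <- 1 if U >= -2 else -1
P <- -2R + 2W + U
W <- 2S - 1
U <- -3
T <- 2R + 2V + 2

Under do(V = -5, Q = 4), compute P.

The joint intervention fixes V = -5, Q = 4, removing each variable's own equation.
S = Q*U  [with Q=4, U=-3]  = -12
R = S^2 + V  [with S=-12, V=-5]  = 139
W = 2S - 1  [with S=-12]  = -25
P = -2R + 2W + U  [with R=139, W=-25, U=-3]  = -331

-331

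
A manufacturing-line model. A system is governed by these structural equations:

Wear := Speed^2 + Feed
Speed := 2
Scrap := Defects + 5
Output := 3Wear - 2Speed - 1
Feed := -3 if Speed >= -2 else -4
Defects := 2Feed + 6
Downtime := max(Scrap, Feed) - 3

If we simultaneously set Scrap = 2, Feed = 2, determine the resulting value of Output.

The joint intervention fixes Scrap = 2, Feed = 2, removing each variable's own equation.
Wear = Speed^2 + Feed  [with Speed=2, Feed=2]  = 6
Output = 3Wear - 2Speed - 1  [with Wear=6, Speed=2]  = 13

13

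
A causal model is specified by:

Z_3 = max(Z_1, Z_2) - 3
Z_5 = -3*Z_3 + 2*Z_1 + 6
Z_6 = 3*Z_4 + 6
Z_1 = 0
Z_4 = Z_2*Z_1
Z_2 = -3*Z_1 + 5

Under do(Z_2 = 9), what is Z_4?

0

Under do(Z_2=9), the mechanism Z_2 = -3*Z_1 + 5 is discarded; Z_2 is fixed at 9.
Z_4 = Z_2*Z_1  [with Z_2=9, Z_1=0]  = 0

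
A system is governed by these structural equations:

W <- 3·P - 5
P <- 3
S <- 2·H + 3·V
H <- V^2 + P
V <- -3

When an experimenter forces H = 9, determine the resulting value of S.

The intervention breaks the incoming arrows to H: H <- V^2 + P no longer applies, and H = 9.
S = 2·H + 3·V  [with H=9, V=-3]  = 9

9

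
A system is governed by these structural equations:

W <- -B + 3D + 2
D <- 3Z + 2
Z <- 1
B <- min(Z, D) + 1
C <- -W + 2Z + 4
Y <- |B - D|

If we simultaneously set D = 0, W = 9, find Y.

1

Setting D = 0, W = 9 by intervention discards those variables' equations.
B = min(Z, D) + 1  [with Z=1, D=0]  = 1
Y = |B - D|  [with B=1, D=0]  = 1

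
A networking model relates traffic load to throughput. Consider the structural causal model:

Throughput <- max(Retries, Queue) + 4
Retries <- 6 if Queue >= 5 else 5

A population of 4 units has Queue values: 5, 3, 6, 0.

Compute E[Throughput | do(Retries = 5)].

9.25

Every unit gets Retries=5 under the intervention. Throughput values become 9, 9, 10, 9; E[Throughput|do(Retries=5)] = 9.25.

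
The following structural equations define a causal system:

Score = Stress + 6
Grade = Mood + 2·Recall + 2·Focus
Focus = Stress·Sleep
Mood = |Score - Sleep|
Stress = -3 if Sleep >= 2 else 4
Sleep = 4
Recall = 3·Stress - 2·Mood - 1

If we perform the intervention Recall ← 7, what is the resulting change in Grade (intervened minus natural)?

38

Intervening sets Recall = 7 and removes its equation (Recall = 3·Stress - 2·Mood - 1).
Stress = -3 if Sleep >= 2 else 4  [with Sleep=4]  = -3
Focus = Stress·Sleep  [with Stress=-3, Sleep=4]  = -12
Score = Stress + 6  [with Stress=-3]  = 3
Mood = |Score - Sleep|  [with Score=3, Sleep=4]  = 1
Grade = Mood + 2·Recall + 2·Focus  [with Mood=1, Recall=7, Focus=-12]  = -9
Without intervention: Stress = -3 if Sleep >= 2 else 4  [with Sleep=4]  = -3; Focus = Stress·Sleep  [with Stress=-3, Sleep=4]  = -12; Score = Stress + 6  [with Stress=-3]  = 3; Mood = |Score - Sleep|  [with Score=3, Sleep=4]  = 1; Recall = 3·Stress - 2·Mood - 1  [with Stress=-3, Mood=1]  = -12; Grade = Mood + 2·Recall + 2·Focus  [with Mood=1, Recall=-12, Focus=-12]  = -47.
Change = -9 − (-47) = 38.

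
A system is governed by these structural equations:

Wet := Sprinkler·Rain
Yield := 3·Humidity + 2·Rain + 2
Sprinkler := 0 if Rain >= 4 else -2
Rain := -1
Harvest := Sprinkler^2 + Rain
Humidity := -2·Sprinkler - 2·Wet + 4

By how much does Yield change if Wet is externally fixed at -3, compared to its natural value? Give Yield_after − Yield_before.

30

do(Wet=-3) replaces the equation Wet := Sprinkler·Rain with the constant Wet = -3.
Sprinkler = 0 if Rain >= 4 else -2  [with Rain=-1]  = -2
Humidity = -2·Sprinkler - 2·Wet + 4  [with Sprinkler=-2, Wet=-3]  = 14
Yield = 3·Humidity + 2·Rain + 2  [with Humidity=14, Rain=-1]  = 42
Without intervention: Sprinkler = 0 if Rain >= 4 else -2  [with Rain=-1]  = -2; Wet = Sprinkler·Rain  [with Sprinkler=-2, Rain=-1]  = 2; Humidity = -2·Sprinkler - 2·Wet + 4  [with Sprinkler=-2, Wet=2]  = 4; Yield = 3·Humidity + 2·Rain + 2  [with Humidity=4, Rain=-1]  = 12.
Change = 42 − 12 = 30.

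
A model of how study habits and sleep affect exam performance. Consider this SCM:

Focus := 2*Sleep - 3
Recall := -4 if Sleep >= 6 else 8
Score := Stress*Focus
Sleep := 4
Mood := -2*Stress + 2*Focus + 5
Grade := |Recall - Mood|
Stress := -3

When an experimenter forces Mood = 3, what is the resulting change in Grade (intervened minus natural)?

Under do(Mood=3), the mechanism Mood := -2*Stress + 2*Focus + 5 is discarded; Mood is fixed at 3.
Recall = -4 if Sleep >= 6 else 8  [with Sleep=4]  = 8
Grade = |Recall - Mood|  [with Recall=8, Mood=3]  = 5
Without intervention: Focus = 2*Sleep - 3  [with Sleep=4]  = 5; Mood = -2*Stress + 2*Focus + 5  [with Stress=-3, Focus=5]  = 21; Recall = -4 if Sleep >= 6 else 8  [with Sleep=4]  = 8; Grade = |Recall - Mood|  [with Recall=8, Mood=21]  = 13.
Change = 5 − 13 = -8.

-8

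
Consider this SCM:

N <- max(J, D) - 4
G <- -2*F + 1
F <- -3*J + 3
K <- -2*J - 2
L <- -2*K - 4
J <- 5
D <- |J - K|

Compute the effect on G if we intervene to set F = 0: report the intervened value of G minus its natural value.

The intervention breaks the incoming arrows to F: F <- -3*J + 3 no longer applies, and F = 0.
G = -2*F + 1  [with F=0]  = 1
Without intervention: F = -3*J + 3  [with J=5]  = -12; G = -2*F + 1  [with F=-12]  = 25.
Change = 1 − 25 = -24.

-24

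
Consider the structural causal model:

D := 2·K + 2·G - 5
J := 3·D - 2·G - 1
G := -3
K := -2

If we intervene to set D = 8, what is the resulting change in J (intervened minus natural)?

69

The intervention breaks the incoming arrows to D: D := 2·K + 2·G - 5 no longer applies, and D = 8.
J = 3·D - 2·G - 1  [with D=8, G=-3]  = 29
Without intervention: D = 2·K + 2·G - 5  [with K=-2, G=-3]  = -15; J = 3·D - 2·G - 1  [with D=-15, G=-3]  = -40.
Change = 29 − (-40) = 69.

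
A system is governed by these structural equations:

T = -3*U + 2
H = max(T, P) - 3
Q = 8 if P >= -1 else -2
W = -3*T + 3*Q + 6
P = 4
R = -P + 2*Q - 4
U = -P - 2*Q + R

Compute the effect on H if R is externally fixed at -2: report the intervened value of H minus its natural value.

The intervention breaks the incoming arrows to R: R = -P + 2*Q - 4 no longer applies, and R = -2.
Q = 8 if P >= -1 else -2  [with P=4]  = 8
U = -P - 2*Q + R  [with P=4, Q=8, R=-2]  = -22
T = -3*U + 2  [with U=-22]  = 68
H = max(T, P) - 3  [with T=68, P=4]  = 65
Without intervention: Q = 8 if P >= -1 else -2  [with P=4]  = 8; R = -P + 2*Q - 4  [with P=4, Q=8]  = 8; U = -P - 2*Q + R  [with P=4, Q=8, R=8]  = -12; T = -3*U + 2  [with U=-12]  = 38; H = max(T, P) - 3  [with T=38, P=4]  = 35.
Change = 65 − 35 = 30.

30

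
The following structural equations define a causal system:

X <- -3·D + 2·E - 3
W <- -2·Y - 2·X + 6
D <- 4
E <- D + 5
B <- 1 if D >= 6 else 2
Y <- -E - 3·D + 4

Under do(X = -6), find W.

52

The intervention breaks the incoming arrows to X: X <- -3·D + 2·E - 3 no longer applies, and X = -6.
E = D + 5  [with D=4]  = 9
Y = -E - 3·D + 4  [with E=9, D=4]  = -17
W = -2·Y - 2·X + 6  [with Y=-17, X=-6]  = 52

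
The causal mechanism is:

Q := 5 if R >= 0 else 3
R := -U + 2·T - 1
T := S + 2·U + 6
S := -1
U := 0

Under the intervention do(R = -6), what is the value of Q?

3

Intervening sets R = -6 and removes its equation (R := -U + 2·T - 1).
Q = 5 if R >= 0 else 3  [with R=-6]  = 3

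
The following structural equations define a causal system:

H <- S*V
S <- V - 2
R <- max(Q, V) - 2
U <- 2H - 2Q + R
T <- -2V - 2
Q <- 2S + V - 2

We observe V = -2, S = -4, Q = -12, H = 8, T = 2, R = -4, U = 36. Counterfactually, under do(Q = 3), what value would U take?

The intervention breaks the incoming arrows to Q: Q <- 2S + V - 2 no longer applies, and Q = 3.
S = V - 2  [with V=-2]  = -4
H = S*V  [with S=-4, V=-2]  = 8
R = max(Q, V) - 2  [with Q=3, V=-2]  = 1
U = 2H - 2Q + R  [with H=8, Q=3, R=1]  = 11

11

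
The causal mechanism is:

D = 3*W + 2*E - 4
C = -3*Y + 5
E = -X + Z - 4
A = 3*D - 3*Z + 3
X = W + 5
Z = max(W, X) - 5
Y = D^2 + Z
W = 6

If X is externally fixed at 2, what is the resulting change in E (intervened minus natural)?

4

Under do(X=2), the mechanism X = W + 5 is discarded; X is fixed at 2.
Z = max(W, X) - 5  [with W=6, X=2]  = 1
E = -X + Z - 4  [with X=2, Z=1]  = -5
Without intervention: X = W + 5  [with W=6]  = 11; Z = max(W, X) - 5  [with W=6, X=11]  = 6; E = -X + Z - 4  [with X=11, Z=6]  = -9.
Change = -5 − (-9) = 4.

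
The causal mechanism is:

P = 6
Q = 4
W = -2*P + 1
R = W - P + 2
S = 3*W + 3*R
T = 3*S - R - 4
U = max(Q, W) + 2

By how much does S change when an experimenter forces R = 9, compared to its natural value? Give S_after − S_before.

72

Intervening sets R = 9 and removes its equation (R = W - P + 2).
W = -2*P + 1  [with P=6]  = -11
S = 3*W + 3*R  [with W=-11, R=9]  = -6
Without intervention: W = -2*P + 1  [with P=6]  = -11; R = W - P + 2  [with W=-11, P=6]  = -15; S = 3*W + 3*R  [with W=-11, R=-15]  = -78.
Change = -6 − (-78) = 72.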